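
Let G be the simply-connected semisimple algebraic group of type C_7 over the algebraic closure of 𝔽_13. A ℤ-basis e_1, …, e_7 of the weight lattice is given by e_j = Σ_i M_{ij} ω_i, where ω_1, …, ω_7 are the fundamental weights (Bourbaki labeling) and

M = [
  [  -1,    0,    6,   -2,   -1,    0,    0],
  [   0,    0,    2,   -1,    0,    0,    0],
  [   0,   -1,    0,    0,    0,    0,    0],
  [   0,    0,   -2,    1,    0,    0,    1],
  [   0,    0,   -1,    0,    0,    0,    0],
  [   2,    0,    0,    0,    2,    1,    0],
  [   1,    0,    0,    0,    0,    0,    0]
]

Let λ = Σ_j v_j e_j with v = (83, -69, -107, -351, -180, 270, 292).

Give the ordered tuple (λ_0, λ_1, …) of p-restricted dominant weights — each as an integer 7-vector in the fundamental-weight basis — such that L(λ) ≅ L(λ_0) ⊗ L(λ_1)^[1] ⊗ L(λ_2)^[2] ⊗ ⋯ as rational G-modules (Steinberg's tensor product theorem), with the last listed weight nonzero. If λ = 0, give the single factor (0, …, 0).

Converting to the ω-basis (c_i = row i of M dotted with v = (83, -69, -107, -351, -180, 270, 292)):
  c_1 = (-1)·(83) + (0)·(-69) + (6)·(-107) + (-2)·(-351) + (-1)·(-180) + (0)·(270) + (0)·(292) = 157
  c_2 = (0)·(83) + (0)·(-69) + (2)·(-107) + (-1)·(-351) + (0)·(-180) + (0)·(270) + (0)·(292) = 137
  c_3 = (0)·(83) + (-1)·(-69) + (0)·(-107) + (0)·(-351) + (0)·(-180) + (0)·(270) + (0)·(292) = 69
  c_4 = (0)·(83) + (0)·(-69) + (-2)·(-107) + (1)·(-351) + (0)·(-180) + (0)·(270) + (1)·(292) = 155
  c_5 = (0)·(83) + (0)·(-69) + (-1)·(-107) + (0)·(-351) + (0)·(-180) + (0)·(270) + (0)·(292) = 107
  c_6 = (2)·(83) + (0)·(-69) + (0)·(-107) + (0)·(-351) + (2)·(-180) + (1)·(270) + (0)·(292) = 76
  c_7 = (1)·(83) + (0)·(-69) + (0)·(-107) + (0)·(-351) + (0)·(-180) + (0)·(270) + (0)·(292) = 83
p = 13; digits c_i = Σ_j d_{ij}·13^j, 0 ≤ d_{ij} < 13:
  c_1 = 157 = 1·13^0 + 12·13^1
  c_2 = 137 = 7·13^0 + 10·13^1
  c_3 = 69 = 4·13^0 + 5·13^1
  c_4 = 155 = 12·13^0 + 11·13^1
  c_5 = 107 = 3·13^0 + 8·13^1
  c_6 = 76 = 11·13^0 + 5·13^1
  c_7 = 83 = 5·13^0 + 6·13^1
Factor λ_0 = (1, 7, 4, 12, 3, 11, 5)
Factor λ_1 = (12, 10, 5, 11, 8, 5, 6)

((1, 7, 4, 12, 3, 11, 5), (12, 10, 5, 11, 8, 5, 6))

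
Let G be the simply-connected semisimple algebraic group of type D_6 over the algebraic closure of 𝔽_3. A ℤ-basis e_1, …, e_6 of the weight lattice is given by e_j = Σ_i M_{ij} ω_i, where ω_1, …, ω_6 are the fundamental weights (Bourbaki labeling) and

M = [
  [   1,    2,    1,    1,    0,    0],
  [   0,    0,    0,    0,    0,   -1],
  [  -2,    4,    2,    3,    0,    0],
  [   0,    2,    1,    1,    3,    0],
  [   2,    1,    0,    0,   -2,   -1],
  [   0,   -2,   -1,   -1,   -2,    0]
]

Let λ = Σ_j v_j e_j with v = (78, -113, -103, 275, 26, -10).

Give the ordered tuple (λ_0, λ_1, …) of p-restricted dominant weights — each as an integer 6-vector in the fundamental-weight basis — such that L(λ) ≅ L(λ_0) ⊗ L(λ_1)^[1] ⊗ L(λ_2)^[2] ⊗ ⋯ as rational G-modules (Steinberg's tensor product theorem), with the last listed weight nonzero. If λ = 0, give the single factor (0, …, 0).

((0, 1, 2, 0, 1, 2), (2, 0, 0, 2, 0, 0), (2, 1, 1, 2, 0, 0))

Compute c_i = Σ_j M_{ij} v_j with v = (78, -113, -103, 275, 26, -10):
  c_1 = (1)·(78) + (2)·(-113) + (1)·(-103) + (1)·(275) + (0)·(26) + (0)·(-10) = 24
  c_2 = (0)·(78) + (0)·(-113) + (0)·(-103) + (0)·(275) + (0)·(26) + (-1)·(-10) = 10
  c_3 = (-2)·(78) + (4)·(-113) + (2)·(-103) + (3)·(275) + (0)·(26) + (0)·(-10) = 11
  c_4 = (0)·(78) + (2)·(-113) + (1)·(-103) + (1)·(275) + (3)·(26) + (0)·(-10) = 24
  c_5 = (2)·(78) + (1)·(-113) + (0)·(-103) + (0)·(275) + (-2)·(26) + (-1)·(-10) = 1
  c_6 = (0)·(78) + (-2)·(-113) + (-1)·(-103) + (-1)·(275) + (-2)·(26) + (0)·(-10) = 2
Base-3 expansion of each c_i:
  c_1 = 24 = 0·3^0 + 2·3^1 + 2·3^2
  c_2 = 10 = 1·3^0 + 0·3^1 + 1·3^2
  c_3 = 11 = 2·3^0 + 0·3^1 + 1·3^2
  c_4 = 24 = 0·3^0 + 2·3^1 + 2·3^2
  c_5 = 1 = 1·3^0
  c_6 = 2 = 2·3^0
p-restricted factor λ_0 = (0, 1, 2, 0, 1, 2)
p-restricted factor λ_1 = (2, 0, 0, 2, 0, 0)
p-restricted factor λ_2 = (2, 1, 1, 2, 0, 0)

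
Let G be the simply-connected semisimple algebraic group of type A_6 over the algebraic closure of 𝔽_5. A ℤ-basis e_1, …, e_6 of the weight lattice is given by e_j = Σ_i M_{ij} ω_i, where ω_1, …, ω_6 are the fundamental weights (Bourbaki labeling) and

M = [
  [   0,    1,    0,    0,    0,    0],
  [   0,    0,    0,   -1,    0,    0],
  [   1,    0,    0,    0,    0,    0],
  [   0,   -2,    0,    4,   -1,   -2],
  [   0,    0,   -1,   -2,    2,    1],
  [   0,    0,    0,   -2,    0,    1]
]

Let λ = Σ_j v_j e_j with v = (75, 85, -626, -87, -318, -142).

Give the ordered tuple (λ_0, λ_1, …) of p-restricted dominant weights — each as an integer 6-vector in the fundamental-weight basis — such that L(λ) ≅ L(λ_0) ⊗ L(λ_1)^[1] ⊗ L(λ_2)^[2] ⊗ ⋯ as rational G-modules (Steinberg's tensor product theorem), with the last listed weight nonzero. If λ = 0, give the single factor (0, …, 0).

Converting to the ω-basis (c_i = row i of M dotted with v = (75, 85, -626, -87, -318, -142)):
  c_1 = 0*75 + 1*85 + 0*-626 + 0*-87 + 0*-318 + 0*-142 = 85
  c_2 = 0*75 + 0*85 + 0*-626 + -1*-87 + 0*-318 + 0*-142 = 87
  c_3 = 1*75 + 0*85 + 0*-626 + 0*-87 + 0*-318 + 0*-142 = 75
  c_4 = 0*75 + -2*85 + 0*-626 + 4*-87 + -1*-318 + -2*-142 = 84
  c_5 = 0*75 + 0*85 + -1*-626 + -2*-87 + 2*-318 + 1*-142 = 22
  c_6 = 0*75 + 0*85 + 0*-626 + -2*-87 + 0*-318 + 1*-142 = 32
p = 5; digits c_i = Σ_j d_{ij}·5^j, 0 ≤ d_{ij} < 5:
  c_1 = 85 = 0·5^0 + 2·5^1 + 3·5^2
  c_2 = 87 = 2·5^0 + 2·5^1 + 3·5^2
  c_3 = 75 = 0·5^0 + 0·5^1 + 3·5^2
  c_4 = 84 = 4·5^0 + 1·5^1 + 3·5^2
  c_5 = 22 = 2·5^0 + 4·5^1
  c_6 = 32 = 2·5^0 + 1·5^1 + 1·5^2
Factor λ_0 = (0, 2, 0, 4, 2, 2)
Factor λ_1 = (2, 2, 0, 1, 4, 1)
Factor λ_2 = (3, 3, 3, 3, 0, 1)

((0, 2, 0, 4, 2, 2), (2, 2, 0, 1, 4, 1), (3, 3, 3, 3, 0, 1))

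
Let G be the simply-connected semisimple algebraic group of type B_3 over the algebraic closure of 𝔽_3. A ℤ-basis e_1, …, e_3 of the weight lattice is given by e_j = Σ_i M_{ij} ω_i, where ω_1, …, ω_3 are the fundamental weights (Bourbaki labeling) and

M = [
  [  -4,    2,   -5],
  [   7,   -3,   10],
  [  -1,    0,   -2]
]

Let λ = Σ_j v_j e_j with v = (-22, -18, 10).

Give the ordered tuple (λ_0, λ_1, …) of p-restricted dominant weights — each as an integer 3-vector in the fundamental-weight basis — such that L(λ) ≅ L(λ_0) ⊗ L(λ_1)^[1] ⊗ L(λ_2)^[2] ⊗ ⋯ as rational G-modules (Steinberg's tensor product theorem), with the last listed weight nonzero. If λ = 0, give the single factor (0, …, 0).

Change of basis e → ω: c = M·v where v = (-22, -18, 10):
  c_1 = (-4)·(-22) + (2)·(-18) + (-5)·(10) = 2
  c_2 = (7)·(-22) + (-3)·(-18) + 10·10 = 0
  c_3 = (-1)·(-22) + (0)·(-18) + (-2)·(10) = 2
Base-3 expansion of each c_i:
  c_1 = 2 = 2·3^0
  c_2 = 0
  c_3 = 2 = 2·3^0
λ_0 = (2, 0, 2)

((2, 0, 2),)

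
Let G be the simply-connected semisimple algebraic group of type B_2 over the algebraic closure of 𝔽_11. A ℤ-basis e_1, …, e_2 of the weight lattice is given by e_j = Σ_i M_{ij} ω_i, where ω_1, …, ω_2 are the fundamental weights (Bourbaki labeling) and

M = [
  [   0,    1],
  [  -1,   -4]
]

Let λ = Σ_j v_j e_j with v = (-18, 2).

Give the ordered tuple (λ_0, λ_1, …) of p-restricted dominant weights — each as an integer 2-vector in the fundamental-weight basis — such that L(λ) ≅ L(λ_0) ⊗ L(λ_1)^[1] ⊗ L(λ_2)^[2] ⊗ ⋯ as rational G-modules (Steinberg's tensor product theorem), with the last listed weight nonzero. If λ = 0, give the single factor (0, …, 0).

((2, 10),)

Converting to the ω-basis (c_i = row i of M dotted with v = (-18, 2)):
  c_1 = (0)·(-18) + 1·2 = 2
  c_2 = (-1)·(-18) + (-4)·(2) = 10
Writing each c_i in base p = 11:
  c_1 = 2 = 2·11^0
  c_2 = 10 = 10·11^0
Factor λ_0 = (2, 10)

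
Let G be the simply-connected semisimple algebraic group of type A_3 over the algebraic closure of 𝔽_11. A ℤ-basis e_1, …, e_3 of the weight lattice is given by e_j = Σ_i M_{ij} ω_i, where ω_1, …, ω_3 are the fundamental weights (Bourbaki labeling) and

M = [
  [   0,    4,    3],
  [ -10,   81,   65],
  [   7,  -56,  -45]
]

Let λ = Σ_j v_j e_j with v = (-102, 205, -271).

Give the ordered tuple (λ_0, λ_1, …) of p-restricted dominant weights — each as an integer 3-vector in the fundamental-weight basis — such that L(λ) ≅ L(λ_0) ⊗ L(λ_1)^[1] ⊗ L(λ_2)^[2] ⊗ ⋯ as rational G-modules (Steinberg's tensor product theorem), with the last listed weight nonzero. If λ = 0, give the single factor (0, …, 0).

Change of basis e → ω: c = M·v where v = (-102, 205, -271):
  c_1 = (0)·(-102) + 4·205 + (3)·(-271) = 7
  c_2 = (-10)·(-102) + 81·205 + (65)·(-271) = 10
  c_3 = (7)·(-102) + (-56)·(205) + (-45)·(-271) = 1
Writing each c_i in base p = 11:
  c_1 = 7 = 7·11^0
  c_2 = 10 = 10·11^0
  c_3 = 1 = 1·11^0
p-restricted factor λ_0 = (7, 10, 1)

((7, 10, 1),)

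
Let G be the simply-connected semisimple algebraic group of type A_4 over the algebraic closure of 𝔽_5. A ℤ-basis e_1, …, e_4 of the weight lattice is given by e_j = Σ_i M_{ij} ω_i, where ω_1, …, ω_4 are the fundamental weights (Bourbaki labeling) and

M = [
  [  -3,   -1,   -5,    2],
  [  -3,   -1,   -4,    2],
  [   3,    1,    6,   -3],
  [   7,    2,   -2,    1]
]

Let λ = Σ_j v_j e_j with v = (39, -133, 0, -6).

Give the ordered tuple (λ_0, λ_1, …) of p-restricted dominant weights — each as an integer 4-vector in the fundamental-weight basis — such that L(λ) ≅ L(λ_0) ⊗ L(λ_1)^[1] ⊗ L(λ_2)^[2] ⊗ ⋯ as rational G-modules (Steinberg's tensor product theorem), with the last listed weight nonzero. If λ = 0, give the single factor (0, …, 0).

Converting to the ω-basis (c_i = row i of M dotted with v = (39, -133, 0, -6)):
  c_1 = -3*39 + -1*-133 + -5*0 + 2*-6 = 4
  c_2 = -3*39 + -1*-133 + -4*0 + 2*-6 = 4
  c_3 = 3*39 + 1*-133 + 6*0 + -3*-6 = 2
  c_4 = 7*39 + 2*-133 + -2*0 + 1*-6 = 1
Base-5 expansion of each c_i:
  c_1 = 4 = 4·5^0
  c_2 = 4 = 4·5^0
  c_3 = 2 = 2·5^0
  c_4 = 1 = 1·5^0
p-restricted factor λ_0 = (4, 4, 2, 1)

((4, 4, 2, 1),)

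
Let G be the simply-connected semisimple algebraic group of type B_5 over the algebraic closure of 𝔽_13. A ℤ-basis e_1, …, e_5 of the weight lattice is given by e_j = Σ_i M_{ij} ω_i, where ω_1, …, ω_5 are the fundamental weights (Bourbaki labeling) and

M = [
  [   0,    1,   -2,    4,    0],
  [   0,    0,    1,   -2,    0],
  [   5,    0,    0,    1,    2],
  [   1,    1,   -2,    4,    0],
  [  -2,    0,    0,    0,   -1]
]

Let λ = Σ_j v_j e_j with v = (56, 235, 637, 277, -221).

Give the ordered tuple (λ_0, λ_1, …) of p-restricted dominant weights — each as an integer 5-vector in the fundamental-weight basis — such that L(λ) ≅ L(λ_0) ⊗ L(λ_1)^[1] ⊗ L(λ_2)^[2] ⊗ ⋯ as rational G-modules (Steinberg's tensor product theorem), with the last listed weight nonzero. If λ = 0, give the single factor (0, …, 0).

((4, 5, 11, 8, 5), (5, 6, 8, 9, 8))

Compute c_i = Σ_j M_{ij} v_j with v = (56, 235, 637, 277, -221):
  c_1 = (0)·(56) + (1)·(235) + (-2)·(637) + (4)·(277) + (0)·(-221) = 69
  c_2 = (0)·(56) + (0)·(235) + (1)·(637) + (-2)·(277) + (0)·(-221) = 83
  c_3 = (5)·(56) + (0)·(235) + (0)·(637) + (1)·(277) + (2)·(-221) = 115
  c_4 = (1)·(56) + (1)·(235) + (-2)·(637) + (4)·(277) + (0)·(-221) = 125
  c_5 = (-2)·(56) + (0)·(235) + (0)·(637) + (0)·(277) + (-1)·(-221) = 109
Expand coordinatewise in base 13:
  c_1 = 69 = 4·13^0 + 5·13^1
  c_2 = 83 = 5·13^0 + 6·13^1
  c_3 = 115 = 11·13^0 + 8·13^1
  c_4 = 125 = 8·13^0 + 9·13^1
  c_5 = 109 = 5·13^0 + 8·13^1
p-restricted factor λ_0 = (4, 5, 11, 8, 5)
p-restricted factor λ_1 = (5, 6, 8, 9, 8)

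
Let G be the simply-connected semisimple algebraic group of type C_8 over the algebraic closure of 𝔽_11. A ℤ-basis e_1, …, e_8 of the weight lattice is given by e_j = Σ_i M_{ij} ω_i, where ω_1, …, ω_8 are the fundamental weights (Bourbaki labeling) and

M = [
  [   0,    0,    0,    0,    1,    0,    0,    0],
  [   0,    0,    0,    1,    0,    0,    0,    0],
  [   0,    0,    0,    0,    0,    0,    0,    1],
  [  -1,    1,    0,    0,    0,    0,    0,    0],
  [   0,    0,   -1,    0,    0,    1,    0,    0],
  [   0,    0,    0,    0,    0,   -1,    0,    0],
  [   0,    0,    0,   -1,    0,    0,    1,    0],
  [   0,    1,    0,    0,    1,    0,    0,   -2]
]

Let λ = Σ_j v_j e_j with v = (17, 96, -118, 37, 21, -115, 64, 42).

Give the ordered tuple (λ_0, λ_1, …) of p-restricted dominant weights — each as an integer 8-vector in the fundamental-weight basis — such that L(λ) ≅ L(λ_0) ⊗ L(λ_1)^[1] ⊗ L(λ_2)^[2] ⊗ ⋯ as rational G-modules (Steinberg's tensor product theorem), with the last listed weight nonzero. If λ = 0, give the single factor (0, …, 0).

Compute c_i = Σ_j M_{ij} v_j with v = (17, 96, -118, 37, 21, -115, 64, 42):
  c_1 = 0*17 + 0*96 + 0*-118 + 0*37 + 1*21 + 0*-115 + 0*64 + 0*42 = 21
  c_2 = 0*17 + 0*96 + 0*-118 + 1*37 + 0*21 + 0*-115 + 0*64 + 0*42 = 37
  c_3 = 0*17 + 0*96 + 0*-118 + 0*37 + 0*21 + 0*-115 + 0*64 + 1*42 = 42
  c_4 = -1*17 + 1*96 + 0*-118 + 0*37 + 0*21 + 0*-115 + 0*64 + 0*42 = 79
  c_5 = 0*17 + 0*96 + -1*-118 + 0*37 + 0*21 + 1*-115 + 0*64 + 0*42 = 3
  c_6 = 0*17 + 0*96 + 0*-118 + 0*37 + 0*21 + -1*-115 + 0*64 + 0*42 = 115
  c_7 = 0*17 + 0*96 + 0*-118 + -1*37 + 0*21 + 0*-115 + 1*64 + 0*42 = 27
  c_8 = 0*17 + 1*96 + 0*-118 + 0*37 + 1*21 + 0*-115 + 0*64 + -2*42 = 33
p = 11; digits c_i = Σ_j d_{ij}·11^j, 0 ≤ d_{ij} < 11:
  c_1 = 21 = 10·11^0 + 1·11^1
  c_2 = 37 = 4·11^0 + 3·11^1
  c_3 = 42 = 9·11^0 + 3·11^1
  c_4 = 79 = 2·11^0 + 7·11^1
  c_5 = 3 = 3·11^0
  c_6 = 115 = 5·11^0 + 10·11^1
  c_7 = 27 = 5·11^0 + 2·11^1
  c_8 = 33 = 0·11^0 + 3·11^1
p-restricted factor λ_0 = (10, 4, 9, 2, 3, 5, 5, 0)
p-restricted factor λ_1 = (1, 3, 3, 7, 0, 10, 2, 3)

((10, 4, 9, 2, 3, 5, 5, 0), (1, 3, 3, 7, 0, 10, 2, 3))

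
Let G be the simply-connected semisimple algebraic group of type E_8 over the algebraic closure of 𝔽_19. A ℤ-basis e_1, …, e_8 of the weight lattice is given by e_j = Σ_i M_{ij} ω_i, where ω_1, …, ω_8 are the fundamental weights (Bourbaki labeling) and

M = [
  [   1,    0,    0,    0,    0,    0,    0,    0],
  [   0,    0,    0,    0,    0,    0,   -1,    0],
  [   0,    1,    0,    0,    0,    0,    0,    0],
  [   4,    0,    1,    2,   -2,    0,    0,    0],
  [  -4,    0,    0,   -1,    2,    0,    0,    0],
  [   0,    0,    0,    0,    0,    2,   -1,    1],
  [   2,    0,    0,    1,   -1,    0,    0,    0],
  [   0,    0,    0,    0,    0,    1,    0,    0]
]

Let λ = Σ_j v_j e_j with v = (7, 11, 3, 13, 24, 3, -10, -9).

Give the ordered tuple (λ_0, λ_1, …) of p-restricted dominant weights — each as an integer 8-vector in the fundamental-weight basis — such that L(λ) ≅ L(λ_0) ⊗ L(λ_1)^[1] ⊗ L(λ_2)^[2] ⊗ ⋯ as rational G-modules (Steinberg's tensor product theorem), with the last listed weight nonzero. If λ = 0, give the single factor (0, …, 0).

Change of basis e → ω: c = M·v where v = (7, 11, 3, 13, 24, 3, -10, -9):
  c_1 = 1*7 + 0*11 + 0*3 + 0*13 + 0*24 + 0*3 + 0*-10 + 0*-9 = 7
  c_2 = 0*7 + 0*11 + 0*3 + 0*13 + 0*24 + 0*3 + -1*-10 + 0*-9 = 10
  c_3 = 0*7 + 1*11 + 0*3 + 0*13 + 0*24 + 0*3 + 0*-10 + 0*-9 = 11
  c_4 = 4*7 + 0*11 + 1*3 + 2*13 + -2*24 + 0*3 + 0*-10 + 0*-9 = 9
  c_5 = -4*7 + 0*11 + 0*3 + -1*13 + 2*24 + 0*3 + 0*-10 + 0*-9 = 7
  c_6 = 0*7 + 0*11 + 0*3 + 0*13 + 0*24 + 2*3 + -1*-10 + 1*-9 = 7
  c_7 = 2*7 + 0*11 + 0*3 + 1*13 + -1*24 + 0*3 + 0*-10 + 0*-9 = 3
  c_8 = 0*7 + 0*11 + 0*3 + 0*13 + 0*24 + 1*3 + 0*-10 + 0*-9 = 3
p = 19; digits c_i = Σ_j d_{ij}·19^j, 0 ≤ d_{ij} < 19:
  c_1 = 7 = 7·19^0
  c_2 = 10 = 10·19^0
  c_3 = 11 = 11·19^0
  c_4 = 9 = 9·19^0
  c_5 = 7 = 7·19^0
  c_6 = 7 = 7·19^0
  c_7 = 3 = 3·19^0
  c_8 = 3 = 3·19^0
Factor λ_0 = (7, 10, 11, 9, 7, 7, 3, 3)

((7, 10, 11, 9, 7, 7, 3, 3),)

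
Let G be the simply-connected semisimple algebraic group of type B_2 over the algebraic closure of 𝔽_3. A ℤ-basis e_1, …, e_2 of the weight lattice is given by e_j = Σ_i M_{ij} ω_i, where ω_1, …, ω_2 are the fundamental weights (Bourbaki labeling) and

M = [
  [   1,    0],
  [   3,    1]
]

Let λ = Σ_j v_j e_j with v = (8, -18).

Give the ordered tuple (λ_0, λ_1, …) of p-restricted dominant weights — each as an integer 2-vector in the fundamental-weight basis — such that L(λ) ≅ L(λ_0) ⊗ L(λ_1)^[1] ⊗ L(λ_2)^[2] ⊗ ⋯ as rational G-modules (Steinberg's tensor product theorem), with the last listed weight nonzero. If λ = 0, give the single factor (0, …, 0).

ω-coordinates c = M·v, v = (8, -18):
  c_1 = 1*8 + 0*-18 = 8
  c_2 = 3*8 + 1*-18 = 6
p = 3; digits c_i = Σ_j d_{ij}·3^j, 0 ≤ d_{ij} < 3:
  c_1 = 8 = 2·3^0 + 2·3^1
  c_2 = 6 = 0·3^0 + 2·3^1
p-restricted factor λ_0 = (2, 0)
p-restricted factor λ_1 = (2, 2)

((2, 0), (2, 2))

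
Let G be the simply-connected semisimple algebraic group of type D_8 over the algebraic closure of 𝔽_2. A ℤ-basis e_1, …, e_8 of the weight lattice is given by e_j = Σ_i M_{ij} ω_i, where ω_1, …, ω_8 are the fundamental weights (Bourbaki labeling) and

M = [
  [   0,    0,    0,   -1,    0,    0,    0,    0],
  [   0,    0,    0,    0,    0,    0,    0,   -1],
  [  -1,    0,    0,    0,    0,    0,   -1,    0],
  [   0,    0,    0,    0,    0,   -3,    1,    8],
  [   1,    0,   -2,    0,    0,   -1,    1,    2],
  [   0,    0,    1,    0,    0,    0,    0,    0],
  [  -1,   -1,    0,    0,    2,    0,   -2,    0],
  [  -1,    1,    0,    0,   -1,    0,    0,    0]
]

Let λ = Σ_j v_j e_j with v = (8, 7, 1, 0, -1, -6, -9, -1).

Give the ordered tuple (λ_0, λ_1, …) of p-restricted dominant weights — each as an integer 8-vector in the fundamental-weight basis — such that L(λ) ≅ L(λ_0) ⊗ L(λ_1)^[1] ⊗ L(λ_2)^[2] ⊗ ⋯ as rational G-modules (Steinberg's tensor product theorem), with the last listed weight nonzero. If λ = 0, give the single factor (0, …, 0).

Change of basis e → ω: c = M·v where v = (8, 7, 1, 0, -1, -6, -9, -1):
  c_1 = 0·8 + 0·7 + 0·1 + (-1)·(0) + (0)·(-1) + (0)·(-6) + (0)·(-9) + (0)·(-1) = 0
  c_2 = 0·8 + 0·7 + 0·1 + 0·0 + (0)·(-1) + (0)·(-6) + (0)·(-9) + (-1)·(-1) = 1
  c_3 = (-1)·(8) + 0·7 + 0·1 + 0·0 + (0)·(-1) + (0)·(-6) + (-1)·(-9) + (0)·(-1) = 1
  c_4 = 0·8 + 0·7 + 0·1 + 0·0 + (0)·(-1) + (-3)·(-6) + (1)·(-9) + (8)·(-1) = 1
  c_5 = 1·8 + 0·7 + (-2)·(1) + 0·0 + (0)·(-1) + (-1)·(-6) + (1)·(-9) + (2)·(-1) = 1
  c_6 = 0·8 + 0·7 + 1·1 + 0·0 + (0)·(-1) + (0)·(-6) + (0)·(-9) + (0)·(-1) = 1
  c_7 = (-1)·(8) + (-1)·(7) + 0·1 + 0·0 + (2)·(-1) + (0)·(-6) + (-2)·(-9) + (0)·(-1) = 1
  c_8 = (-1)·(8) + 1·7 + 0·1 + 0·0 + (-1)·(-1) + (0)·(-6) + (0)·(-9) + (0)·(-1) = 0
Writing each c_i in base p = 2:
  c_1 = 0
  c_2 = 1 = 1·2^0
  c_3 = 1 = 1·2^0
  c_4 = 1 = 1·2^0
  c_5 = 1 = 1·2^0
  c_6 = 1 = 1·2^0
  c_7 = 1 = 1·2^0
  c_8 = 0
Factor λ_0 = (0, 1, 1, 1, 1, 1, 1, 0)

((0, 1, 1, 1, 1, 1, 1, 0),)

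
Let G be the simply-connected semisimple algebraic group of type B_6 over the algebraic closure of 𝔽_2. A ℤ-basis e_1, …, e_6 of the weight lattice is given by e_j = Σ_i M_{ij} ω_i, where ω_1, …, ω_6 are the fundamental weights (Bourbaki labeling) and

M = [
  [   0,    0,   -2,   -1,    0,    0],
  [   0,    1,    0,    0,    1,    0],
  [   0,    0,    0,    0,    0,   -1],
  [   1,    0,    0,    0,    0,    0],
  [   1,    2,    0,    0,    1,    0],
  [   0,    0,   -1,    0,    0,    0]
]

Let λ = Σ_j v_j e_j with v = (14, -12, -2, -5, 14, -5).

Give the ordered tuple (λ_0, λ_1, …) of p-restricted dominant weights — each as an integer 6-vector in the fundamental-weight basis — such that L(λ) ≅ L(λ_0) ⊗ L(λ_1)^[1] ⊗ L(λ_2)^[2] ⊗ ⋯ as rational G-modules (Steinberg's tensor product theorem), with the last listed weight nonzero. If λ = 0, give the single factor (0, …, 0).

Change of basis e → ω: c = M·v where v = (14, -12, -2, -5, 14, -5):
  c_1 = (0)·(14) + (0)·(-12) + (-2)·(-2) + (-1)·(-5) + (0)·(14) + (0)·(-5) = 9
  c_2 = (0)·(14) + (1)·(-12) + (0)·(-2) + (0)·(-5) + (1)·(14) + (0)·(-5) = 2
  c_3 = (0)·(14) + (0)·(-12) + (0)·(-2) + (0)·(-5) + (0)·(14) + (-1)·(-5) = 5
  c_4 = (1)·(14) + (0)·(-12) + (0)·(-2) + (0)·(-5) + (0)·(14) + (0)·(-5) = 14
  c_5 = (1)·(14) + (2)·(-12) + (0)·(-2) + (0)·(-5) + (1)·(14) + (0)·(-5) = 4
  c_6 = (0)·(14) + (0)·(-12) + (-1)·(-2) + (0)·(-5) + (0)·(14) + (0)·(-5) = 2
Writing each c_i in base p = 2:
  c_1 = 9 = 1·2^0 + 0·2^1 + 0·2^2 + 1·2^3
  c_2 = 2 = 0·2^0 + 1·2^1
  c_3 = 5 = 1·2^0 + 0·2^1 + 1·2^2
  c_4 = 14 = 0·2^0 + 1·2^1 + 1·2^2 + 1·2^3
  c_5 = 4 = 0·2^0 + 0·2^1 + 1·2^2
  c_6 = 2 = 0·2^0 + 1·2^1
λ_0 = (1, 0, 1, 0, 0, 0)
λ_1 = (0, 1, 0, 1, 0, 1)
λ_2 = (0, 0, 1, 1, 1, 0)
λ_3 = (1, 0, 0, 1, 0, 0)

((1, 0, 1, 0, 0, 0), (0, 1, 0, 1, 0, 1), (0, 0, 1, 1, 1, 0), (1, 0, 0, 1, 0, 0))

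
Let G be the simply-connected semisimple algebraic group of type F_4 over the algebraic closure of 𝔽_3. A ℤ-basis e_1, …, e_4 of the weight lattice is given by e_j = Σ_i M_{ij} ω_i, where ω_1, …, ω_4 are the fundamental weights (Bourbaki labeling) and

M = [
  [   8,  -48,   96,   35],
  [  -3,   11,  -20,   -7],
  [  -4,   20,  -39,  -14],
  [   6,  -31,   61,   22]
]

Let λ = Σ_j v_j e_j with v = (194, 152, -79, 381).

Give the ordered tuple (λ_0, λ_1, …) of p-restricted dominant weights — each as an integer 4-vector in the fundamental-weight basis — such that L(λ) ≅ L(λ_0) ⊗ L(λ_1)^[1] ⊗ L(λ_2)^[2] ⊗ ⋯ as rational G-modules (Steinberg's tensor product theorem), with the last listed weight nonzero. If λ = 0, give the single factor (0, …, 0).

((1, 0, 2, 0), (2, 1, 0, 2), (0, 0, 1, 1))

Change of basis e → ω: c = M·v where v = (194, 152, -79, 381):
  c_1 = 8·194 + (-48)·(152) + (96)·(-79) + 35·381 = 7
  c_2 = (-3)·(194) + 11·152 + (-20)·(-79) + (-7)·(381) = 3
  c_3 = (-4)·(194) + 20·152 + (-39)·(-79) + (-14)·(381) = 11
  c_4 = 6·194 + (-31)·(152) + (61)·(-79) + 22·381 = 15
Base-3 expansion of each c_i:
  c_1 = 7 = 1·3^0 + 2·3^1
  c_2 = 3 = 0·3^0 + 1·3^1
  c_3 = 11 = 2·3^0 + 0·3^1 + 1·3^2
  c_4 = 15 = 0·3^0 + 2·3^1 + 1·3^2
λ_0 = (1, 0, 2, 0)
λ_1 = (2, 1, 0, 2)
λ_2 = (0, 0, 1, 1)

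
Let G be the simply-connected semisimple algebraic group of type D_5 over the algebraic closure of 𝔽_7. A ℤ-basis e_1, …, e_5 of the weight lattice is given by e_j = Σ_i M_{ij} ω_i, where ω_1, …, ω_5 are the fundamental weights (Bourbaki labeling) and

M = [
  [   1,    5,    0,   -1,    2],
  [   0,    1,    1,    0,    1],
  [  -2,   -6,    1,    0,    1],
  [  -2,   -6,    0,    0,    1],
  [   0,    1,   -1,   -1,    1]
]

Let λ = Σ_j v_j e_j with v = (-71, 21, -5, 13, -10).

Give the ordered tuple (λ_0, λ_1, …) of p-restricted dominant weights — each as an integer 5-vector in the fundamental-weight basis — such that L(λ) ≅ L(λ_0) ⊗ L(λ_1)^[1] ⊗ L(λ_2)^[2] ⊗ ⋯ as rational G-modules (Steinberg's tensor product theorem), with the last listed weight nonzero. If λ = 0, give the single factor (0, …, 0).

ω-coordinates c = M·v, v = (-71, 21, -5, 13, -10):
  c_1 = (1)·(-71) + (5)·(21) + (0)·(-5) + (-1)·(13) + (2)·(-10) = 1
  c_2 = (0)·(-71) + (1)·(21) + (1)·(-5) + (0)·(13) + (1)·(-10) = 6
  c_3 = (-2)·(-71) + (-6)·(21) + (1)·(-5) + (0)·(13) + (1)·(-10) = 1
  c_4 = (-2)·(-71) + (-6)·(21) + (0)·(-5) + (0)·(13) + (1)·(-10) = 6
  c_5 = (0)·(-71) + (1)·(21) + (-1)·(-5) + (-1)·(13) + (1)·(-10) = 3
p = 7; digits c_i = Σ_j d_{ij}·7^j, 0 ≤ d_{ij} < 7:
  c_1 = 1 = 1·7^0
  c_2 = 6 = 6·7^0
  c_3 = 1 = 1·7^0
  c_4 = 6 = 6·7^0
  c_5 = 3 = 3·7^0
Factor λ_0 = (1, 6, 1, 6, 3)

((1, 6, 1, 6, 3),)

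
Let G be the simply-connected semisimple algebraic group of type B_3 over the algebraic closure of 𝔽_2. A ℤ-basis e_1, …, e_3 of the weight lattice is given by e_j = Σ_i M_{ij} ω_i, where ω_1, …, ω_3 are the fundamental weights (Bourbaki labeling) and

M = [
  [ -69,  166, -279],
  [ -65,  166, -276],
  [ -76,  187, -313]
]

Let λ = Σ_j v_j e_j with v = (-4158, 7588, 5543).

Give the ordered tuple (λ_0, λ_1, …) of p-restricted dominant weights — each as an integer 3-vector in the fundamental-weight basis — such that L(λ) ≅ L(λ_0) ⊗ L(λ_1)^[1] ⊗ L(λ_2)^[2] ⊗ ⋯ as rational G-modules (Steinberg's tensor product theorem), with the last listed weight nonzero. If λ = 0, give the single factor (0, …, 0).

Compute c_i = Σ_j M_{ij} v_j with v = (-4158, 7588, 5543):
  c_1 = (-69)·(-4158) + 166·7588 + (-279)·(5543) = 13
  c_2 = (-65)·(-4158) + 166·7588 + (-276)·(5543) = 10
  c_3 = (-76)·(-4158) + 187·7588 + (-313)·(5543) = 5
p = 2; digits c_i = Σ_j d_{ij}·2^j, 0 ≤ d_{ij} < 2:
  c_1 = 13 = 1·2^0 + 0·2^1 + 1·2^2 + 1·2^3
  c_2 = 10 = 0·2^0 + 1·2^1 + 0·2^2 + 1·2^3
  c_3 = 5 = 1·2^0 + 0·2^1 + 1·2^2
λ_0 = (1, 0, 1)
λ_1 = (0, 1, 0)
λ_2 = (1, 0, 1)
λ_3 = (1, 1, 0)

((1, 0, 1), (0, 1, 0), (1, 0, 1), (1, 1, 0))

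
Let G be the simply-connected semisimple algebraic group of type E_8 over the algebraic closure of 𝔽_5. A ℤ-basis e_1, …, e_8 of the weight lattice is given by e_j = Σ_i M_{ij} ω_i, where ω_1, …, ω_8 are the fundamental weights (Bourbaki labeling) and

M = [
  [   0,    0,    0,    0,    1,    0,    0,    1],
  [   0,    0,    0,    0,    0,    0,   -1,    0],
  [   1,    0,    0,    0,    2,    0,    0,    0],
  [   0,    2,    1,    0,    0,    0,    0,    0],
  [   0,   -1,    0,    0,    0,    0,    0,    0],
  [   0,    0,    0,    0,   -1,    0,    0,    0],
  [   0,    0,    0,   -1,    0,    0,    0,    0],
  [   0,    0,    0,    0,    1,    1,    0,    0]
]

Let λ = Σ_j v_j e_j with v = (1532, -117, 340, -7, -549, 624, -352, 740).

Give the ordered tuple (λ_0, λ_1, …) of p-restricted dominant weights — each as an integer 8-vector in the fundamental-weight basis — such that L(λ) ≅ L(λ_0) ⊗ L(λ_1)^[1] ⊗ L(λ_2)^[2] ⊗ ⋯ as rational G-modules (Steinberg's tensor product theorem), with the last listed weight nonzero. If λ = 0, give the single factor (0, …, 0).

((1, 2, 4, 1, 2, 4, 2, 0), (3, 0, 1, 1, 3, 4, 1, 0), (2, 4, 2, 4, 4, 1, 0, 3), (1, 2, 3, 0, 0, 4, 0, 0))

In the fundamental-weight basis, λ has coordinates c = M·v (v = (1532, -117, 340, -7, -549, 624, -352, 740)):
  c_1 = 0·1532 + (0)·(-117) + 0·340 + (0)·(-7) + (1)·(-549) + 0·624 + (0)·(-352) + 1·740 = 191
  c_2 = 0·1532 + (0)·(-117) + 0·340 + (0)·(-7) + (0)·(-549) + 0·624 + (-1)·(-352) + 0·740 = 352
  c_3 = 1·1532 + (0)·(-117) + 0·340 + (0)·(-7) + (2)·(-549) + 0·624 + (0)·(-352) + 0·740 = 434
  c_4 = 0·1532 + (2)·(-117) + 1·340 + (0)·(-7) + (0)·(-549) + 0·624 + (0)·(-352) + 0·740 = 106
  c_5 = 0·1532 + (-1)·(-117) + 0·340 + (0)·(-7) + (0)·(-549) + 0·624 + (0)·(-352) + 0·740 = 117
  c_6 = 0·1532 + (0)·(-117) + 0·340 + (0)·(-7) + (-1)·(-549) + 0·624 + (0)·(-352) + 0·740 = 549
  c_7 = 0·1532 + (0)·(-117) + 0·340 + (-1)·(-7) + (0)·(-549) + 0·624 + (0)·(-352) + 0·740 = 7
  c_8 = 0·1532 + (0)·(-117) + 0·340 + (0)·(-7) + (1)·(-549) + 1·624 + (0)·(-352) + 0·740 = 75
Expand coordinatewise in base 5:
  c_1 = 191 = 1·5^0 + 3·5^1 + 2·5^2 + 1·5^3
  c_2 = 352 = 2·5^0 + 0·5^1 + 4·5^2 + 2·5^3
  c_3 = 434 = 4·5^0 + 1·5^1 + 2·5^2 + 3·5^3
  c_4 = 106 = 1·5^0 + 1·5^1 + 4·5^2
  c_5 = 117 = 2·5^0 + 3·5^1 + 4·5^2
  c_6 = 549 = 4·5^0 + 4·5^1 + 1·5^2 + 4·5^3
  c_7 = 7 = 2·5^0 + 1·5^1
  c_8 = 75 = 0·5^0 + 0·5^1 + 3·5^2
Factor λ_0 = (1, 2, 4, 1, 2, 4, 2, 0)
Factor λ_1 = (3, 0, 1, 1, 3, 4, 1, 0)
Factor λ_2 = (2, 4, 2, 4, 4, 1, 0, 3)
Factor λ_3 = (1, 2, 3, 0, 0, 4, 0, 0)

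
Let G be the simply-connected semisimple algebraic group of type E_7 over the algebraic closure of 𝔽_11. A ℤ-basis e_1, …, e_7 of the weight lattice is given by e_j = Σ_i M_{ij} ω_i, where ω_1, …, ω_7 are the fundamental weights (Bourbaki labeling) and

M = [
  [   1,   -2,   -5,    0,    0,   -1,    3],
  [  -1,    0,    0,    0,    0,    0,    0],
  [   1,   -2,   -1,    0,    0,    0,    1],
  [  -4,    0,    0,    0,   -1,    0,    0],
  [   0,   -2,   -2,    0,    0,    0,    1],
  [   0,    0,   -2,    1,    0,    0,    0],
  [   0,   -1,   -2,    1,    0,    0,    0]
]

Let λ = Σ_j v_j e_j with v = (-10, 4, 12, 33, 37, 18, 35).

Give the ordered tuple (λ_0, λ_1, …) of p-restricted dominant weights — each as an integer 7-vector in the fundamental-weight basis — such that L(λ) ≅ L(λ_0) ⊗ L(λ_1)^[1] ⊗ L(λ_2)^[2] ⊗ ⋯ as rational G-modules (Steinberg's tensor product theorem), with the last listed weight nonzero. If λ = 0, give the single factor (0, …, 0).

((9, 10, 5, 3, 3, 9, 5),)

Compute c_i = Σ_j M_{ij} v_j with v = (-10, 4, 12, 33, 37, 18, 35):
  c_1 = (1)·(-10) + (-2)·(4) + (-5)·(12) + 0·33 + 0·37 + (-1)·(18) + 3·35 = 9
  c_2 = (-1)·(-10) + 0·4 + 0·12 + 0·33 + 0·37 + 0·18 + 0·35 = 10
  c_3 = (1)·(-10) + (-2)·(4) + (-1)·(12) + 0·33 + 0·37 + 0·18 + 1·35 = 5
  c_4 = (-4)·(-10) + 0·4 + 0·12 + 0·33 + (-1)·(37) + 0·18 + 0·35 = 3
  c_5 = (0)·(-10) + (-2)·(4) + (-2)·(12) + 0·33 + 0·37 + 0·18 + 1·35 = 3
  c_6 = (0)·(-10) + 0·4 + (-2)·(12) + 1·33 + 0·37 + 0·18 + 0·35 = 9
  c_7 = (0)·(-10) + (-1)·(4) + (-2)·(12) + 1·33 + 0·37 + 0·18 + 0·35 = 5
Writing each c_i in base p = 11:
  c_1 = 9 = 9·11^0
  c_2 = 10 = 10·11^0
  c_3 = 5 = 5·11^0
  c_4 = 3 = 3·11^0
  c_5 = 3 = 3·11^0
  c_6 = 9 = 9·11^0
  c_7 = 5 = 5·11^0
p-restricted factor λ_0 = (9, 10, 5, 3, 3, 9, 5)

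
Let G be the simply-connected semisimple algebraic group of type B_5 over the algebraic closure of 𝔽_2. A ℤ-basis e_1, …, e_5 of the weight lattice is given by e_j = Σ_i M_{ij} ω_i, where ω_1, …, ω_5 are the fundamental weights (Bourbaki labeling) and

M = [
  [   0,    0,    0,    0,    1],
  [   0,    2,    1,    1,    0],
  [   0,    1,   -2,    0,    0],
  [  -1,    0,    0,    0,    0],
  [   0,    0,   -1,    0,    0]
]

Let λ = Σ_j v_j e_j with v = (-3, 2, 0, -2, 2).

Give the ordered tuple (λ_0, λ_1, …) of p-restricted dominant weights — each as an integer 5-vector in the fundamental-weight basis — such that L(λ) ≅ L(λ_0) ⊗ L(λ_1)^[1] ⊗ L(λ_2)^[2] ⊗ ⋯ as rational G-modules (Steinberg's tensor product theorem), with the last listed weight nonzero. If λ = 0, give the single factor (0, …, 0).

((0, 0, 0, 1, 0), (1, 1, 1, 1, 0))

Converting to the ω-basis (c_i = row i of M dotted with v = (-3, 2, 0, -2, 2)):
  c_1 = (0)·(-3) + (0)·(2) + (0)·(0) + (0)·(-2) + (1)·(2) = 2
  c_2 = (0)·(-3) + (2)·(2) + (1)·(0) + (1)·(-2) + (0)·(2) = 2
  c_3 = (0)·(-3) + (1)·(2) + (-2)·(0) + (0)·(-2) + (0)·(2) = 2
  c_4 = (-1)·(-3) + (0)·(2) + (0)·(0) + (0)·(-2) + (0)·(2) = 3
  c_5 = (0)·(-3) + (0)·(2) + (-1)·(0) + (0)·(-2) + (0)·(2) = 0
Base-2 expansion of each c_i:
  c_1 = 2 = 0·2^0 + 1·2^1
  c_2 = 2 = 0·2^0 + 1·2^1
  c_3 = 2 = 0·2^0 + 1·2^1
  c_4 = 3 = 1·2^0 + 1·2^1
  c_5 = 0
p-restricted factor λ_0 = (0, 0, 0, 1, 0)
p-restricted factor λ_1 = (1, 1, 1, 1, 0)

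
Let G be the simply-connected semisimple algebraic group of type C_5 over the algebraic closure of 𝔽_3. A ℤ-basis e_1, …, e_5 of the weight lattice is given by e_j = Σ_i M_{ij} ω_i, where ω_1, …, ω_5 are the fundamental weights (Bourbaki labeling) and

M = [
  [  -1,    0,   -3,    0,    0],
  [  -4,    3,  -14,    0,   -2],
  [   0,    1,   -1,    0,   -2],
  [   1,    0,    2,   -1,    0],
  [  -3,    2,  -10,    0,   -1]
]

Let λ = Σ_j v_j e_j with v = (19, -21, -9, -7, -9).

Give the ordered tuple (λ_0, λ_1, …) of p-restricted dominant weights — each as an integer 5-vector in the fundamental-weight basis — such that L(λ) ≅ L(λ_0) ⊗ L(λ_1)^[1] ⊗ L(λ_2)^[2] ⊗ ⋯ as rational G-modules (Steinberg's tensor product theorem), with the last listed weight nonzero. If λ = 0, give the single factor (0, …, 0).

Compute c_i = Σ_j M_{ij} v_j with v = (19, -21, -9, -7, -9):
  c_1 = (-1)·(19) + (0)·(-21) + (-3)·(-9) + (0)·(-7) + (0)·(-9) = 8
  c_2 = (-4)·(19) + (3)·(-21) + (-14)·(-9) + (0)·(-7) + (-2)·(-9) = 5
  c_3 = 0·19 + (1)·(-21) + (-1)·(-9) + (0)·(-7) + (-2)·(-9) = 6
  c_4 = 1·19 + (0)·(-21) + (2)·(-9) + (-1)·(-7) + (0)·(-9) = 8
  c_5 = (-3)·(19) + (2)·(-21) + (-10)·(-9) + (0)·(-7) + (-1)·(-9) = 0
Base-3 expansion of each c_i:
  c_1 = 8 = 2·3^0 + 2·3^1
  c_2 = 5 = 2·3^0 + 1·3^1
  c_3 = 6 = 0·3^0 + 2·3^1
  c_4 = 8 = 2·3^0 + 2·3^1
  c_5 = 0
Factor λ_0 = (2, 2, 0, 2, 0)
Factor λ_1 = (2, 1, 2, 2, 0)

((2, 2, 0, 2, 0), (2, 1, 2, 2, 0))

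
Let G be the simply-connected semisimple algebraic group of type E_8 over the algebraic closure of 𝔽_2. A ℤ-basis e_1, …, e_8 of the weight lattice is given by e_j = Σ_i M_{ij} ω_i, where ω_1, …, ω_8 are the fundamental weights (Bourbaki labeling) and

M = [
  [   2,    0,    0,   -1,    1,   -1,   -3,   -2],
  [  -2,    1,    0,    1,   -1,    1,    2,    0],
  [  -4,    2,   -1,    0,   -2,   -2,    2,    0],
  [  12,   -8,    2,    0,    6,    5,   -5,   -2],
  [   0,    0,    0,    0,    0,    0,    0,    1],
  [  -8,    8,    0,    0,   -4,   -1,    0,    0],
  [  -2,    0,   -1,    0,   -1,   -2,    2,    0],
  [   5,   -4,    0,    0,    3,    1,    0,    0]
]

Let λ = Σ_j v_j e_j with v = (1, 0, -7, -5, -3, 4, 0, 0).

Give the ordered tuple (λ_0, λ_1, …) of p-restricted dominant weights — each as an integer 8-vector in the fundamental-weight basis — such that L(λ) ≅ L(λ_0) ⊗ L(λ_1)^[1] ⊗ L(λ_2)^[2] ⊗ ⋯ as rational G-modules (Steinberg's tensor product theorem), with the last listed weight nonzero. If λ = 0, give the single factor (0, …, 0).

((0, 0, 1, 0, 0, 0, 0, 0),)

In the fundamental-weight basis, λ has coordinates c = M·v (v = (1, 0, -7, -5, -3, 4, 0, 0)):
  c_1 = (2)·(1) + (0)·(0) + (0)·(-7) + (-1)·(-5) + (1)·(-3) + (-1)·(4) + (-3)·(0) + (-2)·(0) = 0
  c_2 = (-2)·(1) + (1)·(0) + (0)·(-7) + (1)·(-5) + (-1)·(-3) + (1)·(4) + (2)·(0) + (0)·(0) = 0
  c_3 = (-4)·(1) + (2)·(0) + (-1)·(-7) + (0)·(-5) + (-2)·(-3) + (-2)·(4) + (2)·(0) + (0)·(0) = 1
  c_4 = (12)·(1) + (-8)·(0) + (2)·(-7) + (0)·(-5) + (6)·(-3) + (5)·(4) + (-5)·(0) + (-2)·(0) = 0
  c_5 = (0)·(1) + (0)·(0) + (0)·(-7) + (0)·(-5) + (0)·(-3) + (0)·(4) + (0)·(0) + (1)·(0) = 0
  c_6 = (-8)·(1) + (8)·(0) + (0)·(-7) + (0)·(-5) + (-4)·(-3) + (-1)·(4) + (0)·(0) + (0)·(0) = 0
  c_7 = (-2)·(1) + (0)·(0) + (-1)·(-7) + (0)·(-5) + (-1)·(-3) + (-2)·(4) + (2)·(0) + (0)·(0) = 0
  c_8 = (5)·(1) + (-4)·(0) + (0)·(-7) + (0)·(-5) + (3)·(-3) + (1)·(4) + (0)·(0) + (0)·(0) = 0
Writing each c_i in base p = 2:
  c_1 = 0
  c_2 = 0
  c_3 = 1 = 1·2^0
  c_4 = 0
  c_5 = 0
  c_6 = 0
  c_7 = 0
  c_8 = 0
Factor λ_0 = (0, 0, 1, 0, 0, 0, 0, 0)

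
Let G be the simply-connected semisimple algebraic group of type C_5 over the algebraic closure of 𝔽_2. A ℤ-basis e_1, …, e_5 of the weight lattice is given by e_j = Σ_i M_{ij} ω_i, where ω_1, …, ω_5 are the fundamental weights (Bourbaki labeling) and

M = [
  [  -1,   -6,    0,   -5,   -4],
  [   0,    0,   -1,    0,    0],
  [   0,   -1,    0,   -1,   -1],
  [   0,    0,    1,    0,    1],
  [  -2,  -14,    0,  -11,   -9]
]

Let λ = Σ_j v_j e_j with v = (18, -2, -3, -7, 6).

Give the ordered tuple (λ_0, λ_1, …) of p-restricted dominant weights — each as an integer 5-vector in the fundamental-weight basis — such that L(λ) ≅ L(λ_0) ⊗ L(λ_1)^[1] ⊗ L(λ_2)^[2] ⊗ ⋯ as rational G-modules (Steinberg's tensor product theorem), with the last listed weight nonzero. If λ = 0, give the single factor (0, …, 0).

((1, 1, 1, 1, 1), (0, 1, 1, 1, 1), (1, 0, 0, 0, 1), (0, 0, 0, 0, 1))

Converting to the ω-basis (c_i = row i of M dotted with v = (18, -2, -3, -7, 6)):
  c_1 = (-1)·(18) + (-6)·(-2) + (0)·(-3) + (-5)·(-7) + (-4)·(6) = 5
  c_2 = 0·18 + (0)·(-2) + (-1)·(-3) + (0)·(-7) + 0·6 = 3
  c_3 = 0·18 + (-1)·(-2) + (0)·(-3) + (-1)·(-7) + (-1)·(6) = 3
  c_4 = 0·18 + (0)·(-2) + (1)·(-3) + (0)·(-7) + 1·6 = 3
  c_5 = (-2)·(18) + (-14)·(-2) + (0)·(-3) + (-11)·(-7) + (-9)·(6) = 15
Base-2 expansion of each c_i:
  c_1 = 5 = 1·2^0 + 0·2^1 + 1·2^2
  c_2 = 3 = 1·2^0 + 1·2^1
  c_3 = 3 = 1·2^0 + 1·2^1
  c_4 = 3 = 1·2^0 + 1·2^1
  c_5 = 15 = 1·2^0 + 1·2^1 + 1·2^2 + 1·2^3
p-restricted factor λ_0 = (1, 1, 1, 1, 1)
p-restricted factor λ_1 = (0, 1, 1, 1, 1)
p-restricted factor λ_2 = (1, 0, 0, 0, 1)
p-restricted factor λ_3 = (0, 0, 0, 0, 1)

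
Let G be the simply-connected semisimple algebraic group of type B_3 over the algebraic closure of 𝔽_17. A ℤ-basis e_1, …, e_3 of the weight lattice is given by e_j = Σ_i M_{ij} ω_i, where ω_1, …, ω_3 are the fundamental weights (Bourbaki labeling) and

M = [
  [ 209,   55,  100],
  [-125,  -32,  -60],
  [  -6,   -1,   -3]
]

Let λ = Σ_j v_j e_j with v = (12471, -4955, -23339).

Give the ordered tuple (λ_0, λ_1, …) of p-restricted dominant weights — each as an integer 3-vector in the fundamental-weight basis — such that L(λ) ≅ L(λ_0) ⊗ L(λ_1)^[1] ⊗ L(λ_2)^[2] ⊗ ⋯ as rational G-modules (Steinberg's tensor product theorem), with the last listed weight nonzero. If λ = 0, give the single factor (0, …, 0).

ω-coordinates c = M·v, v = (12471, -4955, -23339):
  c_1 = 209*12471 + 55*-4955 + 100*-23339 = 14
  c_2 = -125*12471 + -32*-4955 + -60*-23339 = 25
  c_3 = -6*12471 + -1*-4955 + -3*-23339 = 146
Expand coordinatewise in base 17:
  c_1 = 14 = 14·17^0
  c_2 = 25 = 8·17^0 + 1·17^1
  c_3 = 146 = 10·17^0 + 8·17^1
p-restricted factor λ_0 = (14, 8, 10)
p-restricted factor λ_1 = (0, 1, 8)

((14, 8, 10), (0, 1, 8))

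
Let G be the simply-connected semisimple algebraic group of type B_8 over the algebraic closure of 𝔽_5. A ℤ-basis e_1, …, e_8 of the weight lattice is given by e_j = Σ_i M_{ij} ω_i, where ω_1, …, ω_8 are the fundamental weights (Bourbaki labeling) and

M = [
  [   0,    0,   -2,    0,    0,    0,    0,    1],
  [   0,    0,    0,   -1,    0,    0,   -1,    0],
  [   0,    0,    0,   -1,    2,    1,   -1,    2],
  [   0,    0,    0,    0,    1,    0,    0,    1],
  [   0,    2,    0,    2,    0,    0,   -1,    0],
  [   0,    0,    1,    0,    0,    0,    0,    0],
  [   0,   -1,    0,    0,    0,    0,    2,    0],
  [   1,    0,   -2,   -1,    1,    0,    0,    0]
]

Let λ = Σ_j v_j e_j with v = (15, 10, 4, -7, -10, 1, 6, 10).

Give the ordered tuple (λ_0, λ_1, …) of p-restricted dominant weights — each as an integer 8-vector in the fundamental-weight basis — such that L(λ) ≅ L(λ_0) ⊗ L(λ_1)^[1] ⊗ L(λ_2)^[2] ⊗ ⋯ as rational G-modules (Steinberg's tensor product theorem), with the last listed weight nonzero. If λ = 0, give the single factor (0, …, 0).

Change of basis e → ω: c = M·v where v = (15, 10, 4, -7, -10, 1, 6, 10):
  c_1 = 0*15 + 0*10 + -2*4 + 0*-7 + 0*-10 + 0*1 + 0*6 + 1*10 = 2
  c_2 = 0*15 + 0*10 + 0*4 + -1*-7 + 0*-10 + 0*1 + -1*6 + 0*10 = 1
  c_3 = 0*15 + 0*10 + 0*4 + -1*-7 + 2*-10 + 1*1 + -1*6 + 2*10 = 2
  c_4 = 0*15 + 0*10 + 0*4 + 0*-7 + 1*-10 + 0*1 + 0*6 + 1*10 = 0
  c_5 = 0*15 + 2*10 + 0*4 + 2*-7 + 0*-10 + 0*1 + -1*6 + 0*10 = 0
  c_6 = 0*15 + 0*10 + 1*4 + 0*-7 + 0*-10 + 0*1 + 0*6 + 0*10 = 4
  c_7 = 0*15 + -1*10 + 0*4 + 0*-7 + 0*-10 + 0*1 + 2*6 + 0*10 = 2
  c_8 = 1*15 + 0*10 + -2*4 + -1*-7 + 1*-10 + 0*1 + 0*6 + 0*10 = 4
Expand coordinatewise in base 5:
  c_1 = 2 = 2·5^0
  c_2 = 1 = 1·5^0
  c_3 = 2 = 2·5^0
  c_4 = 0
  c_5 = 0
  c_6 = 4 = 4·5^0
  c_7 = 2 = 2·5^0
  c_8 = 4 = 4·5^0
λ_0 = (2, 1, 2, 0, 0, 4, 2, 4)

((2, 1, 2, 0, 0, 4, 2, 4),)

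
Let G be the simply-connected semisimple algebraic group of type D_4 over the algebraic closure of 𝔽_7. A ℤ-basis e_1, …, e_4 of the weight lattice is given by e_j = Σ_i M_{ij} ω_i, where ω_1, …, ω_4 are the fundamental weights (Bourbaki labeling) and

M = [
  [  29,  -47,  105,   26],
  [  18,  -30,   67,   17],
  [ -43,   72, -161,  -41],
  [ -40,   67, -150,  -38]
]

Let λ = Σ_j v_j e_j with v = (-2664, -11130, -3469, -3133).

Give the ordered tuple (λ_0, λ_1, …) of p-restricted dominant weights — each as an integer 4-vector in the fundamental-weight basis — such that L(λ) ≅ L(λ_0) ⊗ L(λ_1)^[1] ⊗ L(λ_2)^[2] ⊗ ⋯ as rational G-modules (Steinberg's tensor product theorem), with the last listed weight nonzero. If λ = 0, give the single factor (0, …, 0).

Change of basis e → ω: c = M·v where v = (-2664, -11130, -3469, -3133):
  c_1 = (29)·(-2664) + (-47)·(-11130) + (105)·(-3469) + (26)·(-3133) = 151
  c_2 = (18)·(-2664) + (-30)·(-11130) + (67)·(-3469) + (17)·(-3133) = 264
  c_3 = (-43)·(-2664) + (72)·(-11130) + (-161)·(-3469) + (-41)·(-3133) = 154
  c_4 = (-40)·(-2664) + (67)·(-11130) + (-150)·(-3469) + (-38)·(-3133) = 254
Writing each c_i in base p = 7:
  c_1 = 151 = 4·7^0 + 0·7^1 + 3·7^2
  c_2 = 264 = 5·7^0 + 2·7^1 + 5·7^2
  c_3 = 154 = 0·7^0 + 1·7^1 + 3·7^2
  c_4 = 254 = 2·7^0 + 1·7^1 + 5·7^2
p-restricted factor λ_0 = (4, 5, 0, 2)
p-restricted factor λ_1 = (0, 2, 1, 1)
p-restricted factor λ_2 = (3, 5, 3, 5)

((4, 5, 0, 2), (0, 2, 1, 1), (3, 5, 3, 5))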